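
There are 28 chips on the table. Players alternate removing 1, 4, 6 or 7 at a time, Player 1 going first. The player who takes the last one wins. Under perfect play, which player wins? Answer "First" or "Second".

Second

W/L table (W = player to move can force a win):
i:   0  1  2  3  4  5  6  7  8  9 10 11 12 13 14 15 16 17 18 19 20 21 22 23 24 25 26 27 28
     L  W  L  W  W  L  W  W  W  W  L  W  W  L  W  L  W  W  L  W  W  W  W  L  W  W  L  W  L
Position 28 is L, so the second player wins.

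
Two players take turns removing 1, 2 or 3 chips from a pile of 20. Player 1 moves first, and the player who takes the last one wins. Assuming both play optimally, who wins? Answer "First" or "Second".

Positions where the player to move wins (W) vs loses (L):
i:   0  1  2  3  4  5  6  7  8  9 10 11 12 13 14 15 16 17 18 19 20
     L  W  W  W  L  W  W  W  L  W  W  W  L  W  W  W  L  W  W  W  L
Position 20 is L, so the second player wins.

Second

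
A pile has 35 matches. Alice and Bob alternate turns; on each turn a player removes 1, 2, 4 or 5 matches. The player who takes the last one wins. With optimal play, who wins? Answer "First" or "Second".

W/L table (W = player to move can force a win):
i:   0  1  2  3  4  5  6  7  8  9 10 11 12 13 14 15 16 17 18 19 20 21 22 23 24 25 26 27 28 29 30 31 32 33 34 35
     L  W  W  L  W  W  L  W  W  L  W  W  L  W  W  L  W  W  L  W  W  L  W  W  L  W  W  L  W  W  L  W  W  L  W  W
Position 35 is W, so the first player wins.

First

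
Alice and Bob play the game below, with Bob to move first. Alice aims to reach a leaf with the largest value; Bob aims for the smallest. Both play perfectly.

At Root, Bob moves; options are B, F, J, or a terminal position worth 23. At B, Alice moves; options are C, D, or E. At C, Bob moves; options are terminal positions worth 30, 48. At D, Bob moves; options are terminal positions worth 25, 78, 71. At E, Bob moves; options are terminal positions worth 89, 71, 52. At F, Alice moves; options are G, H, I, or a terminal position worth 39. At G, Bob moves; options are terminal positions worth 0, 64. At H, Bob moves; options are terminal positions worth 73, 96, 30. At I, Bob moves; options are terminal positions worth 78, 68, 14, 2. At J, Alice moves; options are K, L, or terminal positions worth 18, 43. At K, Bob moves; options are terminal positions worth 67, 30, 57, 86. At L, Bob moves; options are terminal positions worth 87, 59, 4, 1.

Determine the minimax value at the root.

C (Bob): min(30, 48) = 30
D (Bob): min(25, 78, 71) = 25
E (Bob): min(89, 71, 52) = 52
B (Alice): max(30, 25, 52) = 52
G (Bob): min(0, 64) = 0
H (Bob): min(73, 96, 30) = 30
I (Bob): min(78, 68, 14, 2) = 2
F (Alice): max(0, 30, 2, 39) = 39
K (Bob): min(67, 30, 57, 86) = 30
L (Bob): min(87, 59, 4, 1) = 1
J (Alice): max(30, 1, 18, 43) = 43
Root (Bob): min(52, 39, 43, 23) = 23

23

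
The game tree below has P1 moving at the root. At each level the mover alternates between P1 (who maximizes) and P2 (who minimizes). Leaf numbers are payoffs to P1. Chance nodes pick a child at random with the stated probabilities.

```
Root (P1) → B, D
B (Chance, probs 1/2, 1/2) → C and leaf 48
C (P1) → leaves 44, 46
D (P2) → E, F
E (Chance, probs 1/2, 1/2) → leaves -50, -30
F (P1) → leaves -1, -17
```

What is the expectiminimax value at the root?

C (P1): max(44, 46) = 46
B (Chance): 1/2·46 + 1/2·48 = 47
E (Chance): 1/2·-50 + 1/2·-30 = -40
F (P1): max(-1, -17) = -1
D (P2): min(-40, -1) = -40
Root (P1): max(47, -40) = 47

47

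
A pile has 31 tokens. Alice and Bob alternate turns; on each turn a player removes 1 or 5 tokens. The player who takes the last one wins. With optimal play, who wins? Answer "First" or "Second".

First

W/L table (W = player to move can force a win):
i:   0  1  2  3  4  5  6  7  8  9 10 11 12 13 14 15 16 17 18 19 20 21 22 23 24 25 26 27 28 29 30 31
     L  W  L  W  L  W  L  W  L  W  L  W  L  W  L  W  L  W  L  W  L  W  L  W  L  W  L  W  L  W  L  W
Position 31 is W, so the first player wins.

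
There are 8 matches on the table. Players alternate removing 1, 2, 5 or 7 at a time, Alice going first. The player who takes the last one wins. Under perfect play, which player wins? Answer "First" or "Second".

First

Positions where the player to move wins (W) vs loses (L):
i:   0  1  2  3  4  5  6  7  8
     L  W  W  L  W  W  L  W  W
Position 8 is W, so the first player wins.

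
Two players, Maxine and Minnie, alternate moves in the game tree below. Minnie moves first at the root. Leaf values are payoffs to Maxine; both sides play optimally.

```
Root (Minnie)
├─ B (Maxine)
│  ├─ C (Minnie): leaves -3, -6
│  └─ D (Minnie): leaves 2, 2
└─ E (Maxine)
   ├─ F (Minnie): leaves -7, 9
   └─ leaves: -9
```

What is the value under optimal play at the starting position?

C (Minnie): min(-3, -6) = -6
D (Minnie): min(2, 2) = 2
B (Maxine): max(-6, 2) = 2
F (Minnie): min(-7, 9) = -7
E (Maxine): max(-7, -9) = -7
Root (Minnie): min(2, -7) = -7

-7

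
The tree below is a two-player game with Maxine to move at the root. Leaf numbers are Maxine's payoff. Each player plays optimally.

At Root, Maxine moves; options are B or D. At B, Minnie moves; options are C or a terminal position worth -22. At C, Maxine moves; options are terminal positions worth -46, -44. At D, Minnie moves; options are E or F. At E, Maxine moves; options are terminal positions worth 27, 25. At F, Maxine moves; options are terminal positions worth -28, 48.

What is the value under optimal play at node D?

27

E: max(27, 25) = 27
F: max(-28, 48) = 48
D: min(27, 48) = 27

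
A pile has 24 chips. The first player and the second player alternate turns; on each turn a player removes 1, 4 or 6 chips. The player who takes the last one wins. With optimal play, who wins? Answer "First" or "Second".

Mark each pile size as W (mover wins) or L (mover loses):
i:   0  1  2  3  4  5  6  7  8  9 10 11 12 13 14 15 16 17 18 19 20 21 22 23 24
     L  W  L  W  W  L  W  L  W  W  L  W  L  W  W  L  W  L  W  W  L  W  L  W  W
Position 24 is W, so the first player wins.

First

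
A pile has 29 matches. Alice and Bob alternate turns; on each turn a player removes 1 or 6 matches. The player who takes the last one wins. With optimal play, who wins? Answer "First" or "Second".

First

Compute winning (W) and losing (L) positions by backward induction:
i:   0  1  2  3  4  5  6  7  8  9 10 11 12 13 14 15 16 17 18 19 20 21 22 23 24 25 26 27 28 29
     L  W  L  W  L  W  W  L  W  L  W  L  W  W  L  W  L  W  L  W  W  L  W  L  W  L  W  W  L  W
Position 29 is W, so the first player wins.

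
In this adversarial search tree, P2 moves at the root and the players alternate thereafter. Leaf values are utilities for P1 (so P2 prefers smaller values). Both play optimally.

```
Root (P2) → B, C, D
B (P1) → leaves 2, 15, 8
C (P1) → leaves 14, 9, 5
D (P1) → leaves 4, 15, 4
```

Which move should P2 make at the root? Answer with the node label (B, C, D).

B (P1): max(2, 15, 8) = 15
C (P1): max(14, 9, 5) = 14
D (P1): max(4, 15, 4) = 15
Root (P2): min(15, 14, 15) = 14
P2 picks the child with the lowest value: C (value 14).

C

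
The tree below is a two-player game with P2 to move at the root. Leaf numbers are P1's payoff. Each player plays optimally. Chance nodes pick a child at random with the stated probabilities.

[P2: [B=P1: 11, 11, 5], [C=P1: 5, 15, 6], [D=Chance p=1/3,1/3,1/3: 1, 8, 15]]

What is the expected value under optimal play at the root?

B (P1): max(11, 11, 5) = 11
C (P1): max(5, 15, 6) = 15
D (Chance): 1/3·1 + 1/3·8 + 1/3·15 = 8
Root (P2): min(11, 15, 8) = 8

8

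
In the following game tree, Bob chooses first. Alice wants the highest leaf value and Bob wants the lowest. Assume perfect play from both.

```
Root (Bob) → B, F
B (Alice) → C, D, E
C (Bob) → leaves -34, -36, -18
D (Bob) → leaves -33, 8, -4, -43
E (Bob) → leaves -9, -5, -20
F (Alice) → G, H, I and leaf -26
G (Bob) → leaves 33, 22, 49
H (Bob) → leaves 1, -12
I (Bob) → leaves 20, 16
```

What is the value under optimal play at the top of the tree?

C (Bob): min(-34, -36, -18) = -36
D (Bob): min(-33, 8, -4, -43) = -43
E (Bob): min(-9, -5, -20) = -20
B (Alice): max(-36, -43, -20) = -20
G (Bob): min(33, 22, 49) = 22
H (Bob): min(1, -12) = -12
I (Bob): min(20, 16) = 16
F (Alice): max(22, -12, 16, -26) = 22
Root (Bob): min(-20, 22) = -20

-20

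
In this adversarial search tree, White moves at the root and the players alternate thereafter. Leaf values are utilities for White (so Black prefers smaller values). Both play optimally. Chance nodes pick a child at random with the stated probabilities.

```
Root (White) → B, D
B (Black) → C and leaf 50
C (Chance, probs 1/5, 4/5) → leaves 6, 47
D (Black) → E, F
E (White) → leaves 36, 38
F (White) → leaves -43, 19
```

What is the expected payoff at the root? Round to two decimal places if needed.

C (Chance): 1/5·6 + 4/5·47 = 38.8
B (Black): min(38.8, 50) = 38.8
E (White): max(36, 38) = 38
F (White): max(-43, 19) = 19
D (Black): min(38, 19) = 19
Root (White): max(38.8, 19) = 38.8

38.8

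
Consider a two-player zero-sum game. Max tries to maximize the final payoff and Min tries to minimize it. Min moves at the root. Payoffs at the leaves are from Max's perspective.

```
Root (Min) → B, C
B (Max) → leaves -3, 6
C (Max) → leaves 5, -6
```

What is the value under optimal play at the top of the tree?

B (Max): max(-3, 6) = 6
C (Max): max(5, -6) = 5
Root (Min): min(6, 5) = 5

5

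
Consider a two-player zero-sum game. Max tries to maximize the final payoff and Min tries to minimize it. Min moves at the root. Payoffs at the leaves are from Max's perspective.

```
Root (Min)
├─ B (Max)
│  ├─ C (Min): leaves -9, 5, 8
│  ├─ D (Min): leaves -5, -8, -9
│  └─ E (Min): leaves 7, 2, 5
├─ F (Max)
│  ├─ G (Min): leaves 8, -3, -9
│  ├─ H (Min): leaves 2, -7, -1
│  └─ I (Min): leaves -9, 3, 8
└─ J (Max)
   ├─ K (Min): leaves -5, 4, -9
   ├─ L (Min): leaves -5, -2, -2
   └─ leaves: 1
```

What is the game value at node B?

2

C: min(-9, 5, 8) = -9
D: min(-5, -8, -9) = -9
E: min(7, 2, 5) = 2
B: max(-9, -9, 2) = 2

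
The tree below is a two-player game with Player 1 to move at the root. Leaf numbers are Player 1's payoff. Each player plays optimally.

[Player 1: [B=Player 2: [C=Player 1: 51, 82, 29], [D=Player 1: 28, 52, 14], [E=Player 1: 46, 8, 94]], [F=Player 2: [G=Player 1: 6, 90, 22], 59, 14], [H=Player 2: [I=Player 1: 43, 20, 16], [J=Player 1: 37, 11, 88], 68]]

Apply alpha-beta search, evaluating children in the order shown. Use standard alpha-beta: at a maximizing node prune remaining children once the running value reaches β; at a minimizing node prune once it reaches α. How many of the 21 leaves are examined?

17

C [α=-∞,β=+∞]: v=82
D [α=-∞,β=82]: v=52
E [α=-∞,β=52]: v=94
B [α=-∞,β=+∞]: v=52
G [α=52,β=+∞]: v=90
F [α=52,β=+∞]: v=14
I [α=52,β=+∞]: v=43
H [α=52,β=+∞]: v=43 after child 1 ≤ α → α-cutoff, skip 2
Root [α=-∞,β=+∞]: v=52
Leaves evaluated: 17 of 21.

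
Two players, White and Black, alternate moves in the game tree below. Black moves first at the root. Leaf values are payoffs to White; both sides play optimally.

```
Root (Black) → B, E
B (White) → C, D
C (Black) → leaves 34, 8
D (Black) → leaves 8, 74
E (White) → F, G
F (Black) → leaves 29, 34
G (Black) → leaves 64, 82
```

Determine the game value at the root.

C (Black): min(34, 8) = 8
D (Black): min(8, 74) = 8
B (White): max(8, 8) = 8
F (Black): min(29, 34) = 29
G (Black): min(64, 82) = 64
E (White): max(29, 64) = 64
Root (Black): min(8, 64) = 8

8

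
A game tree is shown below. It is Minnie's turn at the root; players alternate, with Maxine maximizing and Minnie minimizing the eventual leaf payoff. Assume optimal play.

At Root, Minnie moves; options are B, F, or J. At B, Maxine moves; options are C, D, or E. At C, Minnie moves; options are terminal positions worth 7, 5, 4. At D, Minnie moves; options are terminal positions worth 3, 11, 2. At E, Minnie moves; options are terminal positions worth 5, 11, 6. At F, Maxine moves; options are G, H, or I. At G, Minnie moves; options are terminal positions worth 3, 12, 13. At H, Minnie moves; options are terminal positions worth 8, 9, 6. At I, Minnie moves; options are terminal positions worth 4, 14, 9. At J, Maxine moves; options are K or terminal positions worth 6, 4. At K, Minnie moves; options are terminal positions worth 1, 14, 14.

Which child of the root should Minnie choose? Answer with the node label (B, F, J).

C (Minnie): min(7, 5, 4) = 4
D (Minnie): min(3, 11, 2) = 2
E (Minnie): min(5, 11, 6) = 5
B (Maxine): max(4, 2, 5) = 5
G (Minnie): min(3, 12, 13) = 3
H (Minnie): min(8, 9, 6) = 6
I (Minnie): min(4, 14, 9) = 4
F (Maxine): max(3, 6, 4) = 6
K (Minnie): min(1, 14, 14) = 1
J (Maxine): max(1, 6, 4) = 6
Root (Minnie): min(5, 6, 6) = 5
Minnie picks the child with the lowest value: B (value 5).

B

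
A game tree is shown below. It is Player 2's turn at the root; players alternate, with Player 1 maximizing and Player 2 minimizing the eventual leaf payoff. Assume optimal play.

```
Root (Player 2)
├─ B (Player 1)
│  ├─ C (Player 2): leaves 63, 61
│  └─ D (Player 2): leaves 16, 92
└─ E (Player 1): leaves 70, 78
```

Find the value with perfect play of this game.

61

C (Player 2): min(63, 61) = 61
D (Player 2): min(16, 92) = 16
B (Player 1): max(61, 16) = 61
E (Player 1): max(70, 78) = 78
Root (Player 2): min(61, 78) = 61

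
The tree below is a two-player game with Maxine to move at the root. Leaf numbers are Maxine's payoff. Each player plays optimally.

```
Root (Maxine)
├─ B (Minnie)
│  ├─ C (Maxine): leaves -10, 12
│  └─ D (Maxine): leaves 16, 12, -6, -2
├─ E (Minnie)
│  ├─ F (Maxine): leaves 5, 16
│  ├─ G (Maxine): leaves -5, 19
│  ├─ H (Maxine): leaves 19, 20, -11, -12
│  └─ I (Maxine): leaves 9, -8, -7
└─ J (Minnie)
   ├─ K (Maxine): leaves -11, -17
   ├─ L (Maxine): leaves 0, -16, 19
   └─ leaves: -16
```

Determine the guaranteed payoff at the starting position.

C (Maxine): max(-10, 12) = 12
D (Maxine): max(16, 12, -6, -2) = 16
B (Minnie): min(12, 16) = 12
F (Maxine): max(5, 16) = 16
G (Maxine): max(-5, 19) = 19
H (Maxine): max(19, 20, -11, -12) = 20
I (Maxine): max(9, -8, -7) = 9
E (Minnie): min(16, 19, 20, 9) = 9
K (Maxine): max(-11, -17) = -11
L (Maxine): max(0, -16, 19) = 19
J (Minnie): min(-11, 19, -16) = -16
Root (Maxine): max(12, 9, -16) = 12

12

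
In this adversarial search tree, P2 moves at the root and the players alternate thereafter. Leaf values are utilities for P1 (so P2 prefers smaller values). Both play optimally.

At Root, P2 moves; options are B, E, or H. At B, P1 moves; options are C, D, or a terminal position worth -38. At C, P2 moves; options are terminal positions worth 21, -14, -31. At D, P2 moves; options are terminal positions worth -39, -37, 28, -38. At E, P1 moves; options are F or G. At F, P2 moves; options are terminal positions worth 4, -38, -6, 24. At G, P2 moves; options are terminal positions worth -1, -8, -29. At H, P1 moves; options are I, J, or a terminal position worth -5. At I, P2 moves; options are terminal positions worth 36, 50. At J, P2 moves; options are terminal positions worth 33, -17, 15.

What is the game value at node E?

-29

F: min(4, -38, -6, 24) = -38
G: min(-1, -8, -29) = -29
E: max(-38, -29) = -29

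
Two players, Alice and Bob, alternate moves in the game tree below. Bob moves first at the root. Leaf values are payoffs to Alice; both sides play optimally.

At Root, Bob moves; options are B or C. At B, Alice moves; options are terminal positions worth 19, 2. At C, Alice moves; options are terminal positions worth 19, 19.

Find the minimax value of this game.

19

B (Alice): max(19, 2) = 19
C (Alice): max(19, 19) = 19
Root (Bob): min(19, 19) = 19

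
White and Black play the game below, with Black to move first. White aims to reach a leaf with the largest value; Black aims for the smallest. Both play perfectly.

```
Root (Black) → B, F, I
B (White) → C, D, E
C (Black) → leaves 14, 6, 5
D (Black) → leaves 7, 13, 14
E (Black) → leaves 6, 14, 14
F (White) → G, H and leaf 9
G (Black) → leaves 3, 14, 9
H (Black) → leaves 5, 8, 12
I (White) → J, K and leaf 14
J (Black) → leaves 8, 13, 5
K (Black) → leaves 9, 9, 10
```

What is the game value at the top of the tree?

7

C (Black): min(14, 6, 5) = 5
D (Black): min(7, 13, 14) = 7
E (Black): min(6, 14, 14) = 6
B (White): max(5, 7, 6) = 7
G (Black): min(3, 14, 9) = 3
H (Black): min(5, 8, 12) = 5
F (White): max(3, 5, 9) = 9
J (Black): min(8, 13, 5) = 5
K (Black): min(9, 9, 10) = 9
I (White): max(5, 9, 14) = 14
Root (Black): min(7, 9, 14) = 7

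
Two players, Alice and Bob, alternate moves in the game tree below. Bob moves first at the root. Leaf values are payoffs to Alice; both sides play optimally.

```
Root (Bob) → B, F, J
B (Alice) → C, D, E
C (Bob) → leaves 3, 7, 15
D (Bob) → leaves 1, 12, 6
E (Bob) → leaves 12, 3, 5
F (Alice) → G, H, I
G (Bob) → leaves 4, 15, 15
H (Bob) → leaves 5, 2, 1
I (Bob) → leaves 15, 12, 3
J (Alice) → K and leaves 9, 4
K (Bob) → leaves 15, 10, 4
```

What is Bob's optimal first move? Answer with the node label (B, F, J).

B

C (Bob): min(3, 7, 15) = 3
D (Bob): min(1, 12, 6) = 1
E (Bob): min(12, 3, 5) = 3
B (Alice): max(3, 1, 3) = 3
G (Bob): min(4, 15, 15) = 4
H (Bob): min(5, 2, 1) = 1
I (Bob): min(15, 12, 3) = 3
F (Alice): max(4, 1, 3) = 4
K (Bob): min(15, 10, 4) = 4
J (Alice): max(4, 9, 4) = 9
Root (Bob): min(3, 4, 9) = 3
Bob picks the child with the lowest value: B (value 3).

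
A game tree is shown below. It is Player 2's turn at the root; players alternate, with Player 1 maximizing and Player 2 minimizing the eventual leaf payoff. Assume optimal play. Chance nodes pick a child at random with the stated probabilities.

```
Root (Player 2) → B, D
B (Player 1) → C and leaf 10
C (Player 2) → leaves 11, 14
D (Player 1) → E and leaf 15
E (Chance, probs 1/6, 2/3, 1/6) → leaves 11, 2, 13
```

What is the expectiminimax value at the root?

11

C (Player 2): min(11, 14) = 11
B (Player 1): max(11, 10) = 11
E (Chance): 1/6·11 + 2/3·2 + 1/6·13 = 5.33
D (Player 1): max(5.33, 15) = 15
Root (Player 2): min(11, 15) = 11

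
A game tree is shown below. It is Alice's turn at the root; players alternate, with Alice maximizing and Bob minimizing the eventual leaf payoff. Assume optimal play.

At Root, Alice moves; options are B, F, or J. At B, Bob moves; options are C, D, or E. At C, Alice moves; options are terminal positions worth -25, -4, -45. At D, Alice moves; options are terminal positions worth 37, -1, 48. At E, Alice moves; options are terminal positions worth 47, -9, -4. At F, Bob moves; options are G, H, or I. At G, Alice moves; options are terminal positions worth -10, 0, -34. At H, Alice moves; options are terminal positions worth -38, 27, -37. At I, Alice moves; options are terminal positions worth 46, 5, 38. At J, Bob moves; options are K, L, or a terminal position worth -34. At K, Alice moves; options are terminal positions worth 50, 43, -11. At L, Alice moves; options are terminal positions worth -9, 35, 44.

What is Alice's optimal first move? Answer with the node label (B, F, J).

C (Alice): max(-25, -4, -45) = -4
D (Alice): max(37, -1, 48) = 48
E (Alice): max(47, -9, -4) = 47
B (Bob): min(-4, 48, 47) = -4
G (Alice): max(-10, 0, -34) = 0
H (Alice): max(-38, 27, -37) = 27
I (Alice): max(46, 5, 38) = 46
F (Bob): min(0, 27, 46) = 0
K (Alice): max(50, 43, -11) = 50
L (Alice): max(-9, 35, 44) = 44
J (Bob): min(50, 44, -34) = -34
Root (Alice): max(-4, 0, -34) = 0
Alice picks the child with the highest value: F (value 0).

F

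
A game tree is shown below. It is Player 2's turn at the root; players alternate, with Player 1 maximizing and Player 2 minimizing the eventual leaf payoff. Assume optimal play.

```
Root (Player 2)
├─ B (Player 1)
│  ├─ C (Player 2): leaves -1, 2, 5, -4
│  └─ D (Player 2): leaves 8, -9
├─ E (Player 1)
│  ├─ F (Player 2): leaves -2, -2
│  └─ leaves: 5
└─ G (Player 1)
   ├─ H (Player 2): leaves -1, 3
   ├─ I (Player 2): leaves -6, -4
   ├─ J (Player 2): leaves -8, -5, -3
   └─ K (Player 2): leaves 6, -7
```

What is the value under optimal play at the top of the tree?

C (Player 2): min(-1, 2, 5, -4) = -4
D (Player 2): min(8, -9) = -9
B (Player 1): max(-4, -9) = -4
F (Player 2): min(-2, -2) = -2
E (Player 1): max(-2, 5) = 5
H (Player 2): min(-1, 3) = -1
I (Player 2): min(-6, -4) = -6
J (Player 2): min(-8, -5, -3) = -8
K (Player 2): min(6, -7) = -7
G (Player 1): max(-1, -6, -8, -7) = -1
Root (Player 2): min(-4, 5, -1) = -4

-4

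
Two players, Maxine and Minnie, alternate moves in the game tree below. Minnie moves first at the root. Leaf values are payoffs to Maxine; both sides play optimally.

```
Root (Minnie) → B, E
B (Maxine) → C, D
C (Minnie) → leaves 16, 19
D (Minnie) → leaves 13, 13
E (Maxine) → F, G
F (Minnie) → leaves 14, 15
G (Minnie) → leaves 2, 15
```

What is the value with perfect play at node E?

F: min(14, 15) = 14
G: min(2, 15) = 2
E: max(14, 2) = 14

14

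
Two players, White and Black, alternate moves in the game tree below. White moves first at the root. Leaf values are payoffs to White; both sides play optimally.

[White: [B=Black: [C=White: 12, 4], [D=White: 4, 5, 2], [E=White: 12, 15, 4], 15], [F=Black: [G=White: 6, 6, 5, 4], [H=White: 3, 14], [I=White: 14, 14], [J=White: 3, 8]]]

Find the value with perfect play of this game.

C (White): max(12, 4) = 12
D (White): max(4, 5, 2) = 5
E (White): max(12, 15, 4) = 15
B (Black): min(12, 5, 15, 15) = 5
G (White): max(6, 6, 5, 4) = 6
H (White): max(3, 14) = 14
I (White): max(14, 14) = 14
J (White): max(3, 8) = 8
F (Black): min(6, 14, 14, 8) = 6
Root (White): max(5, 6) = 6

6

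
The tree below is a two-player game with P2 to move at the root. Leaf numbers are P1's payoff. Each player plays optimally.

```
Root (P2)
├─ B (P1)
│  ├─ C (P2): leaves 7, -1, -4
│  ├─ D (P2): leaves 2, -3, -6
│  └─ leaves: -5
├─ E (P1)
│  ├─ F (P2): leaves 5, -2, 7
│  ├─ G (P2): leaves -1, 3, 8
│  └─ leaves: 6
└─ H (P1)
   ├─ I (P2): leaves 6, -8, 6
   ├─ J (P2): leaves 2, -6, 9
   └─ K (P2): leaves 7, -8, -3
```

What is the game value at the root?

C (P2): min(7, -1, -4) = -4
D (P2): min(2, -3, -6) = -6
B (P1): max(-4, -6, -5) = -4
F (P2): min(5, -2, 7) = -2
G (P2): min(-1, 3, 8) = -1
E (P1): max(-2, -1, 6) = 6
I (P2): min(6, -8, 6) = -8
J (P2): min(2, -6, 9) = -6
K (P2): min(7, -8, -3) = -8
H (P1): max(-8, -6, -8) = -6
Root (P2): min(-4, 6, -6) = -6

-6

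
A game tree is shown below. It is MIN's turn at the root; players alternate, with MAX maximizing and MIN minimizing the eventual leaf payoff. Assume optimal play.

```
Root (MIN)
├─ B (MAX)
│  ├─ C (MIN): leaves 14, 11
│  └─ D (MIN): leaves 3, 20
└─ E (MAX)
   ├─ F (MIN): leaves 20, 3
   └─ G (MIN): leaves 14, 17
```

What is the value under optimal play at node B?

C: min(14, 11) = 11
D: min(3, 20) = 3
B: max(11, 3) = 11

11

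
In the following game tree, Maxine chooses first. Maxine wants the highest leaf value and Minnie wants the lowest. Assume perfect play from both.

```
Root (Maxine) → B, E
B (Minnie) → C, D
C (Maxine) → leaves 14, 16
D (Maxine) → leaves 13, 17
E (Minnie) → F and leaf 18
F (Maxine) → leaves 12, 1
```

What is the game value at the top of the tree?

C (Maxine): max(14, 16) = 16
D (Maxine): max(13, 17) = 17
B (Minnie): min(16, 17) = 16
F (Maxine): max(12, 1) = 12
E (Minnie): min(12, 18) = 12
Root (Maxine): max(16, 12) = 16

16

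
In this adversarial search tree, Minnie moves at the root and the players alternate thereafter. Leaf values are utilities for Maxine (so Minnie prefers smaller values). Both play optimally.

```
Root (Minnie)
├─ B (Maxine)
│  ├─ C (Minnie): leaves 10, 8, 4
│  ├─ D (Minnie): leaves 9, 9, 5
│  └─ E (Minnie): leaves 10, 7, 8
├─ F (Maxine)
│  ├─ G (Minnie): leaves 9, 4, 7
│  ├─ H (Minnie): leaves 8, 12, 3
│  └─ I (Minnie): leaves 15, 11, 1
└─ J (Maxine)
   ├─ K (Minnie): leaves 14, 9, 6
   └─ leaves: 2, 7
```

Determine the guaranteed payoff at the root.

C (Minnie): min(10, 8, 4) = 4
D (Minnie): min(9, 9, 5) = 5
E (Minnie): min(10, 7, 8) = 7
B (Maxine): max(4, 5, 7) = 7
G (Minnie): min(9, 4, 7) = 4
H (Minnie): min(8, 12, 3) = 3
I (Minnie): min(15, 11, 1) = 1
F (Maxine): max(4, 3, 1) = 4
K (Minnie): min(14, 9, 6) = 6
J (Maxine): max(6, 2, 7) = 7
Root (Minnie): min(7, 4, 7) = 4

4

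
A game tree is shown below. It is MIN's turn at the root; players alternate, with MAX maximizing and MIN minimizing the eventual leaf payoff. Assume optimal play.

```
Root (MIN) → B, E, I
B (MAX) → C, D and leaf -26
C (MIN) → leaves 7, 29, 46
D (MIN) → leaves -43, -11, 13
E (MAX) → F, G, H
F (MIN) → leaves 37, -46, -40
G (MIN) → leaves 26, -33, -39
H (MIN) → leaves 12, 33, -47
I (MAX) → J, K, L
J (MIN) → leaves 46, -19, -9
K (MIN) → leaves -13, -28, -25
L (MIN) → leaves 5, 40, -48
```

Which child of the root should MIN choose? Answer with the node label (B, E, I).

E

C (MIN): min(7, 29, 46) = 7
D (MIN): min(-43, -11, 13) = -43
B (MAX): max(7, -43, -26) = 7
F (MIN): min(37, -46, -40) = -46
G (MIN): min(26, -33, -39) = -39
H (MIN): min(12, 33, -47) = -47
E (MAX): max(-46, -39, -47) = -39
J (MIN): min(46, -19, -9) = -19
K (MIN): min(-13, -28, -25) = -28
L (MIN): min(5, 40, -48) = -48
I (MAX): max(-19, -28, -48) = -19
Root (MIN): min(7, -39, -19) = -39
MIN picks the child with the lowest value: E (value -39).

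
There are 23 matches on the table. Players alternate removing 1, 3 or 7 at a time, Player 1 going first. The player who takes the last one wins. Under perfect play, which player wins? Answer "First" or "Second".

Positions where the player to move wins (W) vs loses (L):
i:   0  1  2  3  4  5  6  7  8  9 10 11 12 13 14 15 16 17 18 19 20 21 22 23
     L  W  L  W  L  W  L  W  L  W  L  W  L  W  L  W  L  W  L  W  L  W  L  W
Position 23 is W, so the first player wins.

First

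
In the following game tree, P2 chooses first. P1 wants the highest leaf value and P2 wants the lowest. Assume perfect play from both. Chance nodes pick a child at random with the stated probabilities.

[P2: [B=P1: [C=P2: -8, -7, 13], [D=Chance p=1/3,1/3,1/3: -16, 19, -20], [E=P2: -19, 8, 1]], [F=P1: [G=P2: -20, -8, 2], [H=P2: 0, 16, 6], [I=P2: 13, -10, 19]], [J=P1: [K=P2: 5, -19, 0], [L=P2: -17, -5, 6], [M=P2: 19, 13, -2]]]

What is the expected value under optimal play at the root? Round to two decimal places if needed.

C (P2): min(-8, -7, 13) = -8
D (Chance): 1/3·-16 + 1/3·19 + 1/3·-20 = -5.67
E (P2): min(-19, 8, 1) = -19
B (P1): max(-8, -5.67, -19) = -5.67
G (P2): min(-20, -8, 2) = -20
H (P2): min(0, 16, 6) = 0
I (P2): min(13, -10, 19) = -10
F (P1): max(-20, 0, -10) = 0
K (P2): min(5, -19, 0) = -19
L (P2): min(-17, -5, 6) = -17
M (P2): min(19, 13, -2) = -2
J (P1): max(-19, -17, -2) = -2
Root (P2): min(-5.67, 0, -2) = -5.67

-5.67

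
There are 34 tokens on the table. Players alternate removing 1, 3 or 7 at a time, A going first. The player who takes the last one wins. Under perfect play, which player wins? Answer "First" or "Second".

Compute winning (W) and losing (L) positions by backward induction:
i:   0  1  2  3  4  5  6  7  8  9 10 11 12 13 14 15 16 17 18 19 20 21 22 23 24 25 26 27 28 29 30 31 32 33 34
     L  W  L  W  L  W  L  W  L  W  L  W  L  W  L  W  L  W  L  W  L  W  L  W  L  W  L  W  L  W  L  W  L  W  L
Position 34 is L, so the second player wins.

Second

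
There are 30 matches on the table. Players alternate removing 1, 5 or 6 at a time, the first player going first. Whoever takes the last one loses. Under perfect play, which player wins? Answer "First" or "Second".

First

i:   0  1  2  3  4  5  6  7  8  9 10 11 12 13 14 15 16 17 18 19 20 21 22 23 24 25 26 27 28 29 30
     W  L  W  L  W  L  W  W  W  W  W  W  L  W  L  W  L  W  W  W  W  W  W  L  W  L  W  L  W  W  W
Position 30 is W, so the first player wins.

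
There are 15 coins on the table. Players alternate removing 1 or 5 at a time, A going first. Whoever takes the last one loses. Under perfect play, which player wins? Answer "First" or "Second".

Second

Positions where the player to move wins (W) vs loses (L):
i:   0  1  2  3  4  5  6  7  8  9 10 11 12 13 14 15
     W  L  W  L  W  L  W  L  W  L  W  L  W  L  W  L
Position 15 is L, so the second player wins.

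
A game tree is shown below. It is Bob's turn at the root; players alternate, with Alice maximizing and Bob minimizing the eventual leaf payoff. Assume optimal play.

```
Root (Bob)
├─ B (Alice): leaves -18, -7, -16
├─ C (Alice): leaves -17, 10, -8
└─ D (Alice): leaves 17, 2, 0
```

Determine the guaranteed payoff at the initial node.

-7

B (Alice): max(-18, -7, -16) = -7
C (Alice): max(-17, 10, -8) = 10
D (Alice): max(17, 2, 0) = 17
Root (Bob): min(-7, 10, 17) = -7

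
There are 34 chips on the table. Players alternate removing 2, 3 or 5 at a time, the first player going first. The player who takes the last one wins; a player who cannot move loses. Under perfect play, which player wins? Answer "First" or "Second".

Positions where the player to move wins (W) vs loses (L):
i:   0  1  2  3  4  5  6  7  8  9 10 11 12 13 14 15 16 17 18 19 20 21 22 23 24 25 26 27 28 29 30 31 32 33 34
     L  L  W  W  W  W  W  L  L  W  W  W  W  W  L  L  W  W  W  W  W  L  L  W  W  W  W  W  L  L  W  W  W  W  W
Position 34 is W, so the first player wins.

First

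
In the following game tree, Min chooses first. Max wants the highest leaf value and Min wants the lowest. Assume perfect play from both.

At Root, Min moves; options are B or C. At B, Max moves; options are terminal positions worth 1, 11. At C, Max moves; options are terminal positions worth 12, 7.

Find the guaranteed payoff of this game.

B (Max): max(1, 11) = 11
C (Max): max(12, 7) = 12
Root (Min): min(11, 12) = 11

11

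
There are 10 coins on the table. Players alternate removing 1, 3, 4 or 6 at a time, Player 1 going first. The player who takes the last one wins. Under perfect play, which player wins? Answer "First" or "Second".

Mark each pile size as W (mover wins) or L (mover loses):
i:   0  1  2  3  4  5  6  7  8  9 10
     L  W  L  W  W  W  W  L  W  L  W
Position 10 is W, so the first player wins.

First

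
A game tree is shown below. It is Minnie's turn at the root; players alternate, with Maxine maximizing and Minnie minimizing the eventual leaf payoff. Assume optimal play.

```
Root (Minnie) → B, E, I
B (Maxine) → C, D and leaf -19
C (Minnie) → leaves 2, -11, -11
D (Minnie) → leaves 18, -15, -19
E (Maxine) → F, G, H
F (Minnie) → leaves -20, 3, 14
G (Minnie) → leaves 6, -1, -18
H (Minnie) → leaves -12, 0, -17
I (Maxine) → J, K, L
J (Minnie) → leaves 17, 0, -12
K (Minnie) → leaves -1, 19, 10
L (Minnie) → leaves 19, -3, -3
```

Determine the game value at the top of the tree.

C (Minnie): min(2, -11, -11) = -11
D (Minnie): min(18, -15, -19) = -19
B (Maxine): max(-11, -19, -19) = -11
F (Minnie): min(-20, 3, 14) = -20
G (Minnie): min(6, -1, -18) = -18
H (Minnie): min(-12, 0, -17) = -17
E (Maxine): max(-20, -18, -17) = -17
J (Minnie): min(17, 0, -12) = -12
K (Minnie): min(-1, 19, 10) = -1
L (Minnie): min(19, -3, -3) = -3
I (Maxine): max(-12, -1, -3) = -1
Root (Minnie): min(-11, -17, -1) = -17

-17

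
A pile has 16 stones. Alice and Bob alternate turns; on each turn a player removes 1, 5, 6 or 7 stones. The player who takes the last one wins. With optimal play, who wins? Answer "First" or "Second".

Second

Positions where the player to move wins (W) vs loses (L):
i:   0  1  2  3  4  5  6  7  8  9 10 11 12 13 14 15 16
     L  W  L  W  L  W  W  W  W  W  W  W  L  W  L  W  L
Position 16 is L, so the second player wins.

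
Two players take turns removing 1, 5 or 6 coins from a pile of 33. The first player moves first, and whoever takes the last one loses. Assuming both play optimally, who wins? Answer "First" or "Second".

i:   0  1  2  3  4  5  6  7  8  9 10 11 12 13 14 15 16 17 18 19 20 21 22 23 24 25 26 27 28 29 30 31 32 33
     W  L  W  L  W  L  W  W  W  W  W  W  L  W  L  W  L  W  W  W  W  W  W  L  W  L  W  L  W  W  W  W  W  W
Position 33 is W, so the first player wins.

First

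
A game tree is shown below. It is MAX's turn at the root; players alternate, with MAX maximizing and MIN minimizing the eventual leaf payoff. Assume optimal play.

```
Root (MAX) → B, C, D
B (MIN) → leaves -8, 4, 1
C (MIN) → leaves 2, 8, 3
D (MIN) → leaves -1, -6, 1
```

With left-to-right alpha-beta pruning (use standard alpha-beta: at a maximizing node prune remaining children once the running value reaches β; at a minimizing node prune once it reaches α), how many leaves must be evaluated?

7

B [α=-∞,β=+∞]: v=-8
C [α=-8,β=+∞]: v=2
D [α=2,β=+∞]: v=-1 after child 1 ≤ α → α-cutoff, skip 2
Root [α=-∞,β=+∞]: v=2
Leaves evaluated: 7 of 9.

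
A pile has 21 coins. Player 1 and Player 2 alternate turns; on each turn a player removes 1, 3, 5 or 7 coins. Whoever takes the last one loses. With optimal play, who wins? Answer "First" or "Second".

Positions where the player to move wins (W) vs loses (L):
i:   0  1  2  3  4  5  6  7  8  9 10 11 12 13 14 15 16 17 18 19 20 21
     W  L  W  L  W  L  W  L  W  L  W  L  W  L  W  L  W  L  W  L  W  L
Position 21 is L, so the second player wins.

Second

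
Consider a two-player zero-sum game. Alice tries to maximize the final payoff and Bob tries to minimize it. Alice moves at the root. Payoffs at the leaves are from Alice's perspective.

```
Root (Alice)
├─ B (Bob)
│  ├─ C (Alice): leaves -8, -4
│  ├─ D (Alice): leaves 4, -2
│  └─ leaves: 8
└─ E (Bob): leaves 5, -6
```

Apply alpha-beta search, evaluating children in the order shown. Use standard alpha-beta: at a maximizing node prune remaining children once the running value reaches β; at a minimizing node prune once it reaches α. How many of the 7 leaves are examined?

C [α=-∞,β=+∞]: v=-4
D [α=-∞,β=-4]: v=4 after child 1 ≥ β → β-cutoff, skip 1
B [α=-∞,β=+∞]: v=-4
E [α=-4,β=+∞]: v=-6
Root [α=-∞,β=+∞]: v=-4
Leaves evaluated: 6 of 7.

6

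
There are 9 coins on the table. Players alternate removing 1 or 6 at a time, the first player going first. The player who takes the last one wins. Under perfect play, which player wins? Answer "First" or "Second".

Second

Positions where the player to move wins (W) vs loses (L):
i:   0  1  2  3  4  5  6  7  8  9
     L  W  L  W  L  W  W  L  W  L
Position 9 is L, so the second player wins.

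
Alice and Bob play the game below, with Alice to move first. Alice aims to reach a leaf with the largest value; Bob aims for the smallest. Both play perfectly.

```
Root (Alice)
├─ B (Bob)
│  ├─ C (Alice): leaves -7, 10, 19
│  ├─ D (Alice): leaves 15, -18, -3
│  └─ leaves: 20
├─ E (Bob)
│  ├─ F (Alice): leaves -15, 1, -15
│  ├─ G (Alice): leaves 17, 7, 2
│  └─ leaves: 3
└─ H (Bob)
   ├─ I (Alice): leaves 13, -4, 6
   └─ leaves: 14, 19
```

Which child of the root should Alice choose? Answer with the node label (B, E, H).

C (Alice): max(-7, 10, 19) = 19
D (Alice): max(15, -18, -3) = 15
B (Bob): min(19, 15, 20) = 15
F (Alice): max(-15, 1, -15) = 1
G (Alice): max(17, 7, 2) = 17
E (Bob): min(1, 17, 3) = 1
I (Alice): max(13, -4, 6) = 13
H (Bob): min(13, 14, 19) = 13
Root (Alice): max(15, 1, 13) = 15
Alice picks the child with the highest value: B (value 15).

B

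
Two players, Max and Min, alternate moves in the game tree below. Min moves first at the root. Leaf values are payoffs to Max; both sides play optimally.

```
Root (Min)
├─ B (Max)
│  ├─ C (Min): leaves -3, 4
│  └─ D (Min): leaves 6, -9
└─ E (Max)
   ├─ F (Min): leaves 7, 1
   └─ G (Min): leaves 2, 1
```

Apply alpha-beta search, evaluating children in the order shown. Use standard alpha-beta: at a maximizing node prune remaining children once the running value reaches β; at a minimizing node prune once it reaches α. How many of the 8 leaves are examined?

6

C [α=-∞,β=+∞]: v=-3
D [α=-3,β=+∞]: v=-9
B [α=-∞,β=+∞]: v=-3
F [α=-∞,β=-3]: v=1
E [α=-∞,β=-3]: v=1 after child 1 ≥ β → β-cutoff, skip 1
Root [α=-∞,β=+∞]: v=-3
Leaves evaluated: 6 of 8.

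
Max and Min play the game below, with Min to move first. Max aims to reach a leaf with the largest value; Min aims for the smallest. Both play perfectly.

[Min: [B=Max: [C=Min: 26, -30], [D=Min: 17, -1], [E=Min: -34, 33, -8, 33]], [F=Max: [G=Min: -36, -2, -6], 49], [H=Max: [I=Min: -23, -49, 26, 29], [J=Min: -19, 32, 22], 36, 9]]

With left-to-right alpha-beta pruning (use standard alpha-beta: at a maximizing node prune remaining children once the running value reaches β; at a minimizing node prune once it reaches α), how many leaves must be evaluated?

17

C [α=-∞,β=+∞]: v=-30
D [α=-30,β=+∞]: v=-1
E [α=-1,β=+∞]: v=-34 after child 1 ≤ α → α-cutoff, skip 3
B [α=-∞,β=+∞]: v=-1
G [α=-∞,β=-1]: v=-36
F [α=-∞,β=-1]: v=49
I [α=-∞,β=-1]: v=-49
J [α=-49,β=-1]: v=-19
H [α=-∞,β=-1]: v=36 after child 3 ≥ β → β-cutoff, skip 1
Root [α=-∞,β=+∞]: v=-1
Leaves evaluated: 17 of 21.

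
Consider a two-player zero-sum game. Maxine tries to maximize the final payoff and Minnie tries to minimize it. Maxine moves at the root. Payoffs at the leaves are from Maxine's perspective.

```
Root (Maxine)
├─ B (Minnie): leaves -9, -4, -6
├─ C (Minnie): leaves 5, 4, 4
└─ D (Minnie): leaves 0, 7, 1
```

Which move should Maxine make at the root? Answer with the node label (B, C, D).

B (Minnie): min(-9, -4, -6) = -9
C (Minnie): min(5, 4, 4) = 4
D (Minnie): min(0, 7, 1) = 0
Root (Maxine): max(-9, 4, 0) = 4
Maxine picks the child with the highest value: C (value 4).

C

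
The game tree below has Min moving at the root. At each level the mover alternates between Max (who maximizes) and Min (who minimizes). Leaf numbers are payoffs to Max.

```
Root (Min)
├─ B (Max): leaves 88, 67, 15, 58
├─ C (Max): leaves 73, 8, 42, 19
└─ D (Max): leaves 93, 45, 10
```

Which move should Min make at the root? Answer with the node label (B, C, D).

B (Max): max(88, 67, 15, 58) = 88
C (Max): max(73, 8, 42, 19) = 73
D (Max): max(93, 45, 10) = 93
Root (Min): min(88, 73, 93) = 73
Min picks the child with the lowest value: C (value 73).

C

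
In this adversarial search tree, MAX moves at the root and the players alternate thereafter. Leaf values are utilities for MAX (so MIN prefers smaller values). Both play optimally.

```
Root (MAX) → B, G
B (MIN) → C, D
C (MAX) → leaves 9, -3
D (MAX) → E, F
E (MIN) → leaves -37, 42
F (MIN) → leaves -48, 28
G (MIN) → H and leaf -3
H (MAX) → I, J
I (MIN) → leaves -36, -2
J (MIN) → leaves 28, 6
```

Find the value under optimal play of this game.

-3

C (MAX): max(9, -3) = 9
E (MIN): min(-37, 42) = -37
F (MIN): min(-48, 28) = -48
D (MAX): max(-37, -48) = -37
B (MIN): min(9, -37) = -37
I (MIN): min(-36, -2) = -36
J (MIN): min(28, 6) = 6
H (MAX): max(-36, 6) = 6
G (MIN): min(6, -3) = -3
Root (MAX): max(-37, -3) = -3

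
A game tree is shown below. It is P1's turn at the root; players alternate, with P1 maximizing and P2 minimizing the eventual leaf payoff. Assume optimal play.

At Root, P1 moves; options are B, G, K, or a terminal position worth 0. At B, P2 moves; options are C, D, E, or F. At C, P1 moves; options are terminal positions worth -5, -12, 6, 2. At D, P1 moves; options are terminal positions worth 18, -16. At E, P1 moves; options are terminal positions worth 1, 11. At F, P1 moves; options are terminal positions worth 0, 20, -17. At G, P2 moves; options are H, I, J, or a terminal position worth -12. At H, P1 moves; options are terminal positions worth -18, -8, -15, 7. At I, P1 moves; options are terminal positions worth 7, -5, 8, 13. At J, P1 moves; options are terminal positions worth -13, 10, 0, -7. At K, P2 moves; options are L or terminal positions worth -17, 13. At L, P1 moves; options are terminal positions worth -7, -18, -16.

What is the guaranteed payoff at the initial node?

6

C (P1): max(-5, -12, 6, 2) = 6
D (P1): max(18, -16) = 18
E (P1): max(1, 11) = 11
F (P1): max(0, 20, -17) = 20
B (P2): min(6, 18, 11, 20) = 6
H (P1): max(-18, -8, -15, 7) = 7
I (P1): max(7, -5, 8, 13) = 13
J (P1): max(-13, 10, 0, -7) = 10
G (P2): min(7, 13, 10, -12) = -12
L (P1): max(-7, -18, -16) = -7
K (P2): min(-7, -17, 13) = -17
Root (P1): max(6, -12, -17, 0) = 6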